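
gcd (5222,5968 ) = 746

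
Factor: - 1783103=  - 7^1*254729^1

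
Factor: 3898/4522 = 7^ ( - 1 )*17^ (  -  1)*19^( - 1) * 1949^1 = 1949/2261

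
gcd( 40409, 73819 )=1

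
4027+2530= 6557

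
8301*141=1170441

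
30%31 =30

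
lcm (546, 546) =546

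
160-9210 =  - 9050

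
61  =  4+57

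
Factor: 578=2^1*17^2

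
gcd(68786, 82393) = 1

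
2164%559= 487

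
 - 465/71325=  - 1 + 4724/4755 = - 0.01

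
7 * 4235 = 29645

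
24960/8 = 3120 = 3120.00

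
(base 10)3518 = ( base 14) 13D4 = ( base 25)5FI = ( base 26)558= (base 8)6676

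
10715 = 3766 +6949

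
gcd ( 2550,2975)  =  425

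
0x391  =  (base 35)Q3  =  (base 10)913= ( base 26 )193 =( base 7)2443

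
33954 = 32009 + 1945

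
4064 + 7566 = 11630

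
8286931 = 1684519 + 6602412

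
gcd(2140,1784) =4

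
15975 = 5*3195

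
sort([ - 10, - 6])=[ - 10, - 6]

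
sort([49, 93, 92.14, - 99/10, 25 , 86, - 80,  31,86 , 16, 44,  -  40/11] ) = [- 80, - 99/10,  -  40/11, 16,25, 31,44, 49  ,  86, 86, 92.14,93] 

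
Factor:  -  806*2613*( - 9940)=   2^3*3^1* 5^1*7^1*13^2*31^1*67^1*71^1 = 20934415320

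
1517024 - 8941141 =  - 7424117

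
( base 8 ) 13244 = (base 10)5796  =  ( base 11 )439a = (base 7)22620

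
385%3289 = 385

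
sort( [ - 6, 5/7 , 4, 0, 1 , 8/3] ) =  [ - 6, 0,  5/7, 1, 8/3,4]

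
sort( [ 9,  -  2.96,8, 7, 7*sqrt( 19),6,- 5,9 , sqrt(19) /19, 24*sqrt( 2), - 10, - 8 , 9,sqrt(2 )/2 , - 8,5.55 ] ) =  [  -  10, - 8  , - 8, - 5, - 2.96, sqrt( 19 ) /19,sqrt( 2)/2, 5.55,6,7,8, 9, 9, 9,7*sqrt( 19),24*sqrt( 2 )]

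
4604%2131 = 342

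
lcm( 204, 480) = 8160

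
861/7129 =861/7129 = 0.12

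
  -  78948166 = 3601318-82549484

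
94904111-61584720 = 33319391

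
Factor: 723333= 3^1*13^1*17^1 * 1091^1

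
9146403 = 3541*2583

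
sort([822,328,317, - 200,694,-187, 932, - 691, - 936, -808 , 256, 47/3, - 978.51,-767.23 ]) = [  -  978.51, - 936, - 808,  -  767.23, - 691, -200, - 187, 47/3,256,317,328, 694, 822,932]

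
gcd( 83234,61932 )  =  2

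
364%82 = 36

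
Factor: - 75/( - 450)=1/6  =  2^(-1 )*3^(-1 )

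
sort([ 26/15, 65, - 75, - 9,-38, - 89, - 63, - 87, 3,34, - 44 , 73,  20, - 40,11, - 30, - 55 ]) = [ - 89, - 87, - 75, - 63, - 55,-44, - 40, - 38, - 30,-9,26/15,3,11, 20,34, 65,73]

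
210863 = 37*5699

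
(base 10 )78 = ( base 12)66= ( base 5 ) 303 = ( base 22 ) 3c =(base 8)116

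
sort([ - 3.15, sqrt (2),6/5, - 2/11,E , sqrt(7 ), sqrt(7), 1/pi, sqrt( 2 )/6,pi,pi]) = [-3.15,  -  2/11,  sqrt( 2)/6, 1/pi,6/5, sqrt(2),sqrt (7 ), sqrt( 7),  E,  pi, pi]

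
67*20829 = 1395543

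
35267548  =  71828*491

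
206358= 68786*3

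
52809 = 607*87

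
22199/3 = 7399 + 2/3= 7399.67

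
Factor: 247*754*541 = 100754758=2^1*13^2*19^1*29^1*541^1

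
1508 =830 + 678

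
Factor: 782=2^1*17^1 * 23^1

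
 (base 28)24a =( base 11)12A7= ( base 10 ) 1690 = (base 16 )69A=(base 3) 2022121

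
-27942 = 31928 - 59870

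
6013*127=763651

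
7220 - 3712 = 3508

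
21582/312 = 69 + 9/52 = 69.17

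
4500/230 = 19 + 13/23  =  19.57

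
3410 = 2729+681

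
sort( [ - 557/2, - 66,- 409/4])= [-557/2, - 409/4,  -  66] 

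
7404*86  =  636744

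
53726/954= 56 + 151/477=56.32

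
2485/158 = 15 + 115/158 =15.73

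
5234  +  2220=7454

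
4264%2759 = 1505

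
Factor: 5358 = 2^1*3^1*19^1*47^1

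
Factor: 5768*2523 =2^3*3^1*7^1*29^2 * 103^1 = 14552664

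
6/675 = 2/225 =0.01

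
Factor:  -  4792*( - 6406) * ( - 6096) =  - 2^8*3^1*127^1*599^1*3203^1 = -187132276992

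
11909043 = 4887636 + 7021407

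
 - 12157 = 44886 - 57043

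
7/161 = 1/23 = 0.04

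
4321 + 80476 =84797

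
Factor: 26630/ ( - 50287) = -2^1*5^1*2663^1*50287^( - 1)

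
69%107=69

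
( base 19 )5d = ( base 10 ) 108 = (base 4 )1230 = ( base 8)154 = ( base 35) 33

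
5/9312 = 5/9312 = 0.00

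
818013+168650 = 986663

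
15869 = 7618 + 8251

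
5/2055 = 1/411= 0.00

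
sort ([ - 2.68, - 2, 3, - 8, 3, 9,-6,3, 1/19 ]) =[ - 8, - 6, - 2.68, - 2,1/19,  3, 3,3, 9]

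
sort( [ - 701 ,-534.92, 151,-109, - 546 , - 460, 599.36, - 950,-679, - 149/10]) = [ - 950, - 701, - 679, - 546, - 534.92,  -  460, - 109, - 149/10, 151  ,  599.36]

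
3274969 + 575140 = 3850109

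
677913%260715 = 156483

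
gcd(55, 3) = 1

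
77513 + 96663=174176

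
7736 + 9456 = 17192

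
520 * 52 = 27040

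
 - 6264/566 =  - 12 + 264/283 = -  11.07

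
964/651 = 1+313/651 = 1.48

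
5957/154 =38 + 15/22 = 38.68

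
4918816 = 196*25096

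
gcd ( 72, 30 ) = 6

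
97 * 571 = 55387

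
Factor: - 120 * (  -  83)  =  2^3 * 3^1*5^1*83^1 = 9960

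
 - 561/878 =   -  1 + 317/878= - 0.64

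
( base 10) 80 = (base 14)5A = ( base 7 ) 143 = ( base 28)2o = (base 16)50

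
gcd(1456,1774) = 2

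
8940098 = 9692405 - 752307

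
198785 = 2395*83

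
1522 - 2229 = -707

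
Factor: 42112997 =61^1* 690377^1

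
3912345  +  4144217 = 8056562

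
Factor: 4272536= 2^3*197^1*2711^1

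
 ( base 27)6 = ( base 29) 6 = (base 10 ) 6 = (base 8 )6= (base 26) 6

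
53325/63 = 846 + 3/7 =846.43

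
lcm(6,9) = 18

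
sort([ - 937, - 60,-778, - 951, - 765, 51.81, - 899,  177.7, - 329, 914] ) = [ - 951, - 937, - 899, - 778, - 765, - 329, - 60, 51.81, 177.7,914] 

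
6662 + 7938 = 14600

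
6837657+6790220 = 13627877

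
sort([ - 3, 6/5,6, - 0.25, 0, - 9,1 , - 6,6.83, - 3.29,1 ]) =[-9, - 6,-3.29, - 3,-0.25 , 0, 1,1, 6/5,6,6.83 ] 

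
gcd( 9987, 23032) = 1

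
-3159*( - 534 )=1686906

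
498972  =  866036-367064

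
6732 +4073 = 10805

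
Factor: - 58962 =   -  2^1 *3^1*31^1 * 317^1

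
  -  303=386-689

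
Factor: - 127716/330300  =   - 3^(-1) * 5^ ( - 2)*29^1 = - 29/75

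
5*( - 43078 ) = -215390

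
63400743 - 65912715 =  - 2511972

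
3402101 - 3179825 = 222276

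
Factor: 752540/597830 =394/313 = 2^1*197^1*313^( - 1) 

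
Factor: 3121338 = 2^1*3^1*11^1*47293^1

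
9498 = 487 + 9011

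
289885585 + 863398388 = 1153283973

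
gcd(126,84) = 42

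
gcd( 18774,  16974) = 18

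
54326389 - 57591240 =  - 3264851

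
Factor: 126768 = 2^4*3^1*19^1*139^1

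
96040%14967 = 6238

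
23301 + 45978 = 69279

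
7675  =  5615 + 2060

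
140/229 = 140/229 =0.61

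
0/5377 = 0 = 0.00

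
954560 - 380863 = 573697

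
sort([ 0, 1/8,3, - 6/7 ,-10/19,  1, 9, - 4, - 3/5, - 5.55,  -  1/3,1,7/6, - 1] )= [ - 5.55, - 4, -1, - 6/7, - 3/5, - 10/19, - 1/3,0,1/8,1,1,7/6,3,9 ]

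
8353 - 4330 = 4023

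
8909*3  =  26727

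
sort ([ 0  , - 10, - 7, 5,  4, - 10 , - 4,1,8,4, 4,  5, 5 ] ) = [ - 10, - 10,  -  7,-4,0,1, 4, 4,4, 5, 5, 5, 8] 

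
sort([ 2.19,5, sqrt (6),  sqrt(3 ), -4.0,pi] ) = [ - 4.0,sqrt( 3),2.19, sqrt( 6), pi, 5]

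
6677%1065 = 287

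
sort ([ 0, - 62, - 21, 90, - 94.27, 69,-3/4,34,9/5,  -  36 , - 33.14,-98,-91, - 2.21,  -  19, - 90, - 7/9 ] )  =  [ - 98, - 94.27, - 91, - 90, - 62, - 36, - 33.14,-21,-19, - 2.21, - 7/9, - 3/4, 0, 9/5, 34, 69,  90]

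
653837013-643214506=10622507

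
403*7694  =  3100682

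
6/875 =6/875=0.01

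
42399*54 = 2289546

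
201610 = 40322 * 5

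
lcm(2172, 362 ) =2172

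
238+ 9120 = 9358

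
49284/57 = 864 + 12/19 = 864.63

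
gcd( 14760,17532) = 36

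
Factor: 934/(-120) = - 467/60= -  2^( - 2 )*3^( - 1 )* 5^( - 1)*467^1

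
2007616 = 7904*254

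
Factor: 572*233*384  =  51177984 = 2^9*3^1*11^1*13^1 * 233^1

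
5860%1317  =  592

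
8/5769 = 8/5769 = 0.00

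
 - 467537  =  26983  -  494520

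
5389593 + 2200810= 7590403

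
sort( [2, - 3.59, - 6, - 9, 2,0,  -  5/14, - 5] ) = [- 9, - 6, - 5, - 3.59, - 5/14,  0, 2,  2]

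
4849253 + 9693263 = 14542516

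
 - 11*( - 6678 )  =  73458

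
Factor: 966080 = 2^6 *5^1*3019^1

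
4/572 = 1/143 = 0.01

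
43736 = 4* 10934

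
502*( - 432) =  - 216864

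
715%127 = 80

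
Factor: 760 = 2^3*5^1*19^1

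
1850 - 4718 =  - 2868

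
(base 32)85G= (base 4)2002300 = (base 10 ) 8368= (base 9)12427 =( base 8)20260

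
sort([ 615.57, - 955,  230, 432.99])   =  [-955 , 230,432.99,615.57] 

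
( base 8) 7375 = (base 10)3837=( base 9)5233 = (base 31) 3uo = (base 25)63C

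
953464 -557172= 396292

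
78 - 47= 31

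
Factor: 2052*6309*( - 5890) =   -  2^3*3^5 *5^1*19^2*31^1*701^1 = - 76252340520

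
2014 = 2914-900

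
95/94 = 1+ 1/94 = 1.01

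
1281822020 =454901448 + 826920572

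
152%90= 62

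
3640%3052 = 588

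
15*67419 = 1011285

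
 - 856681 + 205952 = - 650729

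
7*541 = 3787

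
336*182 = 61152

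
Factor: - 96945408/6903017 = -2^8*3^2*7^1 * 11^( - 1 ) *6011^1*627547^( - 1)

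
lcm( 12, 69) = 276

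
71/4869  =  71/4869 = 0.01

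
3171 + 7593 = 10764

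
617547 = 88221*7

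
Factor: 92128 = 2^5*2879^1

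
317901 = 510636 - 192735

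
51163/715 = 71+398/715 = 71.56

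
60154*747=44935038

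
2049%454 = 233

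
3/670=3/670 = 0.00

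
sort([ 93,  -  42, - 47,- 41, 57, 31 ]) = [-47,- 42,-41, 31, 57, 93] 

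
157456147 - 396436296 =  - 238980149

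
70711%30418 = 9875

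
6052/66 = 91 + 23/33 = 91.70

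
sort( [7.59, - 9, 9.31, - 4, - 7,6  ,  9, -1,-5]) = [  -  9, - 7,-5, - 4, - 1,6, 7.59,9,  9.31 ]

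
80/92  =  20/23 = 0.87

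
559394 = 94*5951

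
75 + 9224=9299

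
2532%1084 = 364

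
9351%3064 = 159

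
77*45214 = 3481478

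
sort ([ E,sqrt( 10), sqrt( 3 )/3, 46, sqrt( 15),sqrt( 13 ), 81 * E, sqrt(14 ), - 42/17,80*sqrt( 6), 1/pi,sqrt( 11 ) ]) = [  -  42/17,1/pi, sqrt ( 3)/3,E, sqrt(10 ),sqrt( 11), sqrt( 13),sqrt(14) , sqrt ( 15 ),46, 80*sqrt( 6),81*E]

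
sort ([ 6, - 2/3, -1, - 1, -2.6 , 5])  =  [-2.6, - 1,-1, - 2/3, 5, 6] 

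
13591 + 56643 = 70234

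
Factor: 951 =3^1*317^1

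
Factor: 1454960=2^4*5^1*13^1 * 1399^1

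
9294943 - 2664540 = 6630403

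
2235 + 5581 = 7816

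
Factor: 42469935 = 3^1*5^1*2831329^1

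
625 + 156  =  781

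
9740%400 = 140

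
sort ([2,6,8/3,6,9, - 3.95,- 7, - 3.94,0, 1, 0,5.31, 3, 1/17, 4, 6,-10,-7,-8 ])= [ - 10, - 8, -7, - 7 ,-3.95,-3.94 , 0,  0, 1/17,1, 2,8/3,  3 , 4,5.31, 6,6,6,9 ]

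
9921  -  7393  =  2528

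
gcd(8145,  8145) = 8145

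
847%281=4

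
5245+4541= 9786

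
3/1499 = 3/1499 = 0.00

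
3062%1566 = 1496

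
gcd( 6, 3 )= 3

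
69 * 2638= 182022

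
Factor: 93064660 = 2^2 * 5^1*13^1*19^1 * 18839^1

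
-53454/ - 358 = 26727/179=149.31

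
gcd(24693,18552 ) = 3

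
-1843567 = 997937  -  2841504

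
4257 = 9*473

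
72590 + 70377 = 142967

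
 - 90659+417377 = 326718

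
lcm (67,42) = 2814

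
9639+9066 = 18705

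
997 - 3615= - 2618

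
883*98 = 86534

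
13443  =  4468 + 8975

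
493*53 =26129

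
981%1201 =981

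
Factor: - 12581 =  - 23^1 *547^1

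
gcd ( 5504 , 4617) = 1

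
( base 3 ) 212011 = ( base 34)ID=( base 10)625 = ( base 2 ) 1001110001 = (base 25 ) 100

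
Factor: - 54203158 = - 2^1* 27101579^1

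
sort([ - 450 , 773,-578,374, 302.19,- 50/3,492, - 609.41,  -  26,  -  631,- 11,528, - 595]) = [ - 631 , - 609.41,-595,  -  578, - 450, - 26, - 50/3 , - 11, 302.19,374, 492,528,773]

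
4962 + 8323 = 13285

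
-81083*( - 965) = 78245095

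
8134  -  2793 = 5341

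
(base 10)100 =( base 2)1100100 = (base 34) 2W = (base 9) 121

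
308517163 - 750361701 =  - 441844538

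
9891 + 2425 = 12316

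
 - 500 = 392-892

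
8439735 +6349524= 14789259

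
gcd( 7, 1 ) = 1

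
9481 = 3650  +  5831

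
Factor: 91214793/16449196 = 2^( - 2)*3^2 *4112299^( - 1) * 10134977^1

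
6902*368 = 2539936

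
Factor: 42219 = 3^2*4691^1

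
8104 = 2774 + 5330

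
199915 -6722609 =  - 6522694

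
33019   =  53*623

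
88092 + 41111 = 129203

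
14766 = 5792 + 8974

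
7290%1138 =462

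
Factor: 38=2^1*19^1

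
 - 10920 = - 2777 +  - 8143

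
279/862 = 279/862 = 0.32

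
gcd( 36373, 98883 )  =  1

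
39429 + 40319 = 79748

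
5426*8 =43408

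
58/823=58/823 = 0.07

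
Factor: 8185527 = 3^2*7^1*41^1*3169^1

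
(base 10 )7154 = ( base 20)HHE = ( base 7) 26600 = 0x1BF2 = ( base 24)ca2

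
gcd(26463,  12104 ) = 1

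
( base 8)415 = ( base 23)BG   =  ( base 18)eh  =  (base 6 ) 1125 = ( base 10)269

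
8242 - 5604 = 2638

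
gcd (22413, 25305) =723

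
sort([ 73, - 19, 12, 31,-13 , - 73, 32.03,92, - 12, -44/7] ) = [  -  73, - 19, - 13  , - 12, - 44/7,  12, 31, 32.03,  73,92]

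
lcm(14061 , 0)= 0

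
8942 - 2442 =6500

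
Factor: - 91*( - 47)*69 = 295113=3^1 * 7^1 * 13^1*23^1*47^1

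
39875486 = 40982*973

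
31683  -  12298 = 19385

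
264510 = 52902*5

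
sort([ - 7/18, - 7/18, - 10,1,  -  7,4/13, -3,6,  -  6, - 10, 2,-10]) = [ - 10, - 10,-10, - 7, - 6,  -  3, - 7/18,  -  7/18, 4/13 , 1 , 2,  6 ]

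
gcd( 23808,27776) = 3968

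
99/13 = 99/13 = 7.62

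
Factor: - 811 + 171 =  - 640 = - 2^7*5^1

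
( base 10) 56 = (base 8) 70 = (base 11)51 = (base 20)2G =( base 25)26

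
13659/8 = 1707 + 3/8 = 1707.38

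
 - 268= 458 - 726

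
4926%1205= 106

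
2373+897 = 3270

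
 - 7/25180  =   - 1  +  25173/25180 = - 0.00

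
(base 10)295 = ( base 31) 9g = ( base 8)447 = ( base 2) 100100111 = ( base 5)2140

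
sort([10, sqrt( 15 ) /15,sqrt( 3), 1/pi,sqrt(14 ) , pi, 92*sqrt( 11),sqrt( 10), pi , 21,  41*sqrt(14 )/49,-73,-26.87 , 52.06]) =[ - 73,- 26.87, sqrt( 15 )/15,1/pi, sqrt ( 3 ),41*sqrt( 14) /49,pi,pi,sqrt(10),sqrt(14), 10 , 21, 52.06, 92 * sqrt( 11 ) ]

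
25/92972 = 25/92972  =  0.00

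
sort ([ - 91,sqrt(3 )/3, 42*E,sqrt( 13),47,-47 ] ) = [ - 91,-47,sqrt(3)/3,sqrt(13),47, 42*E ] 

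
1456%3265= 1456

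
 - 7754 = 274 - 8028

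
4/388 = 1/97 =0.01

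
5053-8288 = -3235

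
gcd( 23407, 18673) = 263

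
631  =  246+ 385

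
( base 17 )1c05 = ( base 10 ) 8386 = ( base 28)AJE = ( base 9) 12447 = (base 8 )20302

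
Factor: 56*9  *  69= 2^3*3^3 * 7^1*23^1 = 34776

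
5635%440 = 355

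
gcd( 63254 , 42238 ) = 2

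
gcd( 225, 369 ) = 9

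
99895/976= 102 + 343/976 = 102.35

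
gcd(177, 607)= 1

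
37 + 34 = 71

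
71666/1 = 71666 = 71666.00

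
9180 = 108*85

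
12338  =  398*31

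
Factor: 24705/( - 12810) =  - 27/14 = - 2^( - 1 )*3^3*7^(  -  1 ) 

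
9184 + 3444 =12628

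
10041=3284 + 6757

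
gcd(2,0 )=2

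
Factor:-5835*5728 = - 2^5*3^1* 5^1*179^1 * 389^1  =  - 33422880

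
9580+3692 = 13272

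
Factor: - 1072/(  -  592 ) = 37^( - 1)*67^1 = 67/37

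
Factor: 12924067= 13^1*131^1 * 7589^1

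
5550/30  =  185  =  185.00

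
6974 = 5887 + 1087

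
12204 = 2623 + 9581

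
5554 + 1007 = 6561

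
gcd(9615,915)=15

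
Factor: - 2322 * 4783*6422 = - 2^2*3^3*13^2 * 19^1 * 43^1*  4783^1 = - 71323541172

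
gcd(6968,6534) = 2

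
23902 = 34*703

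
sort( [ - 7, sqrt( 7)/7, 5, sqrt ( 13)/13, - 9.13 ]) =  [ - 9.13, - 7, sqrt( 13) /13, sqrt( 7) /7, 5 ]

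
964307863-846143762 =118164101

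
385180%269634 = 115546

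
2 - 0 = 2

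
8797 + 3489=12286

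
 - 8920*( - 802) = 7153840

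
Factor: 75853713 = 3^1*13^1  *  271^1* 7177^1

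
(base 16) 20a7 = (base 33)7ma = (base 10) 8359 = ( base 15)2724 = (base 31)8lk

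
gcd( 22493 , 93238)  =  1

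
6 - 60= - 54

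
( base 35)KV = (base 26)123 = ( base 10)731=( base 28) Q3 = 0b1011011011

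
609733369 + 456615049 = 1066348418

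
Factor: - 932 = - 2^2*233^1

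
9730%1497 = 748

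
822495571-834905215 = - 12409644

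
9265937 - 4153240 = 5112697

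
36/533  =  36/533  =  0.07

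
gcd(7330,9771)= 1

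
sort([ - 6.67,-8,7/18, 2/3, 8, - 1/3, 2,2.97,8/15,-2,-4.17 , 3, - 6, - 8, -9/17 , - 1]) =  [-8,  -  8, - 6.67, - 6,-4.17, - 2, - 1,  -  9/17, - 1/3,  7/18, 8/15,2/3,2, 2.97, 3, 8]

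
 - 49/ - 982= 49/982=0.05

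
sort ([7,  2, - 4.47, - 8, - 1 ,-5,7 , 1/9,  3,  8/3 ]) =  [ - 8, - 5,-4.47,- 1, 1/9,2,  8/3, 3,7,7]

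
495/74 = 6+51/74 = 6.69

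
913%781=132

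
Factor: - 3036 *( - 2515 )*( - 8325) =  - 2^2 * 3^3*5^3*11^1*23^1*37^1 * 503^1 = -63565870500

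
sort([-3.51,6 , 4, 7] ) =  [- 3.51, 4, 6, 7]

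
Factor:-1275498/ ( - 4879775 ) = 2^1*3^2  *5^ ( - 2) *7^1 *47^( - 1 )*53^1*191^1*4153^( - 1 )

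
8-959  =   - 951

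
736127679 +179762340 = 915890019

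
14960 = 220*68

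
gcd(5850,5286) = 6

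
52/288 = 13/72 = 0.18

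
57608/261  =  220  +  188/261 = 220.72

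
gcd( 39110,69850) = 10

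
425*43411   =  18449675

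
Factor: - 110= -2^1*5^1*11^1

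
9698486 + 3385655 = 13084141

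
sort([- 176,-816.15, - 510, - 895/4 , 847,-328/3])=[ - 816.15, - 510,-895/4, - 176,  -  328/3, 847] 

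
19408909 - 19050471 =358438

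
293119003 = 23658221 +269460782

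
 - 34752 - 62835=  - 97587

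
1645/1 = 1645 =1645.00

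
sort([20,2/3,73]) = [ 2/3,20,73 ] 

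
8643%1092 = 999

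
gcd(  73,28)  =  1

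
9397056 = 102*92128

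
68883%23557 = 21769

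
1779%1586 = 193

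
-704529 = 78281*( - 9)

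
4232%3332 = 900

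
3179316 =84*37849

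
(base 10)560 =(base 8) 1060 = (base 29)j9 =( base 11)46A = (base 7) 1430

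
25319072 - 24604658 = 714414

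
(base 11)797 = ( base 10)953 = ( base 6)4225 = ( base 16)3B9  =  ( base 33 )st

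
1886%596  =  98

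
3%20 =3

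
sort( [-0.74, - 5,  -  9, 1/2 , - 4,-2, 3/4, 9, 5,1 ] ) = [-9, -5, - 4,-2, - 0.74,  1/2 , 3/4,1, 5, 9] 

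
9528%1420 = 1008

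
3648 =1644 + 2004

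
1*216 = 216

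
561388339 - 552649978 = 8738361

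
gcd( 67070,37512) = 2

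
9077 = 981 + 8096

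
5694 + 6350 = 12044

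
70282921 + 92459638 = 162742559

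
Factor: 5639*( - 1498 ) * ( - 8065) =2^1*5^1*7^1*107^1*  1613^1*5639^1=68126845430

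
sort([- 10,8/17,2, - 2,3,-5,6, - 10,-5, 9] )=[-10 , - 10, - 5, -5,-2,  8/17, 2, 3  ,  6, 9 ] 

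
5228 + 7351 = 12579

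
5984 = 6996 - 1012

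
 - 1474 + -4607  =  - 6081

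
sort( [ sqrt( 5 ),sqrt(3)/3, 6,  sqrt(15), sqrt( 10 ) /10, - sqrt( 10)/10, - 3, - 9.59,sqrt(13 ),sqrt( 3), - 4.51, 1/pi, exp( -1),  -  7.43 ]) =[ - 9.59, - 7.43, - 4.51, - 3 ,-sqrt( 10)/10, sqrt(10) /10,  1/pi, exp( - 1 ), sqrt(3 )/3,sqrt( 3 ),sqrt (5),sqrt(13), sqrt(15 ) , 6 ]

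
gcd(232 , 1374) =2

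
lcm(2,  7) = 14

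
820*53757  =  44080740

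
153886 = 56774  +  97112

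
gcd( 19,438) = 1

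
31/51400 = 31/51400 = 0.00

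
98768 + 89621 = 188389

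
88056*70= 6163920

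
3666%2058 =1608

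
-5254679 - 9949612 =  - 15204291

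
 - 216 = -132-84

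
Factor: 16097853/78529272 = 5365951/26176424 = 2^( - 3 )*3272053^(  -  1)*5365951^1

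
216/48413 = 216/48413=0.00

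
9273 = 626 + 8647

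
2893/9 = 321  +  4/9 = 321.44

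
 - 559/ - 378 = 559/378 = 1.48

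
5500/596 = 9 + 34/149  =  9.23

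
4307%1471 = 1365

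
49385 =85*581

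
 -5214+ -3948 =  - 9162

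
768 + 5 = 773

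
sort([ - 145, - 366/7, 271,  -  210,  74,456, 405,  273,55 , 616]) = [ - 210,  -  145, - 366/7, 55,74, 271,  273,405,456,616]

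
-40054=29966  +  - 70020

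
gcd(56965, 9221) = 1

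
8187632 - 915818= 7271814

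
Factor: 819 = 3^2 * 7^1 * 13^1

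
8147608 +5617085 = 13764693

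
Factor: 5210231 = 13^1*59^1*6793^1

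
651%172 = 135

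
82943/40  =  2073 + 23/40 = 2073.57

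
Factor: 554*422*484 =113153392=2^4 * 11^2*211^1*277^1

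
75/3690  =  5/246 = 0.02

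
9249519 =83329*111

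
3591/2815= 3591/2815  =  1.28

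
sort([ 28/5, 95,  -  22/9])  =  [ - 22/9, 28/5, 95 ]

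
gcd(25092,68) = 68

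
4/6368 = 1/1592   =  0.00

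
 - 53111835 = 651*( - 81585)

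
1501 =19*79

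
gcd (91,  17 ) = 1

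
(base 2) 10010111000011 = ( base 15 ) 2CE7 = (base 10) 9667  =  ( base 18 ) 1bf1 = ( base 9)14231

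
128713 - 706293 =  - 577580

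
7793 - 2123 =5670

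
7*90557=633899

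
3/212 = 3/212= 0.01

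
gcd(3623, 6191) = 1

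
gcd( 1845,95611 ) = 1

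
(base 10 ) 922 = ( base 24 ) 1ea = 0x39a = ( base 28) 14q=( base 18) 2F4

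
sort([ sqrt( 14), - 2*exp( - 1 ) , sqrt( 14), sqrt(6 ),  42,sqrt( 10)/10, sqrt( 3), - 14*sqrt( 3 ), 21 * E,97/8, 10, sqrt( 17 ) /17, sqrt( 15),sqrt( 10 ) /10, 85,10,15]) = [  -  14*sqrt( 3), - 2 * exp( - 1), sqrt(17) /17, sqrt(10)/10, sqrt( 10)/10,  sqrt (3 ),sqrt (6), sqrt ( 14 ), sqrt(14 ), sqrt( 15 ),  10,  10,97/8, 15, 42, 21 * E, 85]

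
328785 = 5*65757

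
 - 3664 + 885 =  - 2779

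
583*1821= 1061643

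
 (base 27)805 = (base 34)51n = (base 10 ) 5837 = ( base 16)16cd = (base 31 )629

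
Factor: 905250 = 2^1*3^1*5^3*17^1*71^1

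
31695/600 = 2113/40 = 52.83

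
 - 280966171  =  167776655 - 448742826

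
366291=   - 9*( -40699) 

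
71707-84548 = -12841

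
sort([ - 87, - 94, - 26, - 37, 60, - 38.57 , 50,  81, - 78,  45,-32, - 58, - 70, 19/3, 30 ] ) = [ - 94 , - 87, - 78,  -  70, - 58, - 38.57, - 37, - 32, - 26, 19/3, 30,45, 50, 60, 81 ]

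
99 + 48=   147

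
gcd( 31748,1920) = 4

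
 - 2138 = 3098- 5236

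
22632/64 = 2829/8 = 353.62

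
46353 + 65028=111381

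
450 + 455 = 905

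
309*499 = 154191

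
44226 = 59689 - 15463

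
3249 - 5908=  - 2659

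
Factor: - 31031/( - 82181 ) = 91/241 = 7^1 * 13^1*241^( - 1)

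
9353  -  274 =9079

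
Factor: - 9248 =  - 2^5 * 17^2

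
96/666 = 16/111 =0.14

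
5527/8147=5527/8147 = 0.68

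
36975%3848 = 2343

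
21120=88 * 240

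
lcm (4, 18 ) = 36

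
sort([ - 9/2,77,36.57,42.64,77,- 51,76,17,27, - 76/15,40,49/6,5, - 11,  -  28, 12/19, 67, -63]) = [ - 63,-51, -28, - 11, - 76/15,  -  9/2,12/19,  5,49/6,17,27,36.57,40,42.64,67,76,77,77]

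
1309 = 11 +1298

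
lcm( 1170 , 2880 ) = 37440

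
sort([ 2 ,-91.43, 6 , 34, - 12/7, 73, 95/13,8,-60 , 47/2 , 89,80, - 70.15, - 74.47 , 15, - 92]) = [ -92, - 91.43,-74.47, - 70.15,-60, - 12/7 , 2 , 6, 95/13,8 , 15, 47/2, 34,  73,80, 89]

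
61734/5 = 12346  +  4/5 = 12346.80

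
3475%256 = 147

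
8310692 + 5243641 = 13554333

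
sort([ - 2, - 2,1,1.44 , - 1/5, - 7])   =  [-7, - 2, - 2, - 1/5,1, 1.44 ] 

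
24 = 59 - 35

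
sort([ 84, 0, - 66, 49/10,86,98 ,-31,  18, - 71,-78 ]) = [ - 78,  -  71, - 66, - 31 , 0, 49/10  ,  18, 84, 86, 98]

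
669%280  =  109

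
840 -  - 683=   1523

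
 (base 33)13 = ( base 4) 210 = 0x24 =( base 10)36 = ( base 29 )17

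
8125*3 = 24375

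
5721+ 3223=8944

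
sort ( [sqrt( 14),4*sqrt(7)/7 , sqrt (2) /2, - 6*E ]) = [ - 6*E, sqrt ( 2)/2, 4*sqrt ( 7 ) /7, sqrt( 14)]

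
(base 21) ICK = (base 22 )gl4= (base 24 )E62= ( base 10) 8210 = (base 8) 20022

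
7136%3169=798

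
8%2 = 0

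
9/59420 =9/59420 = 0.00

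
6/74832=1/12472 = 0.00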